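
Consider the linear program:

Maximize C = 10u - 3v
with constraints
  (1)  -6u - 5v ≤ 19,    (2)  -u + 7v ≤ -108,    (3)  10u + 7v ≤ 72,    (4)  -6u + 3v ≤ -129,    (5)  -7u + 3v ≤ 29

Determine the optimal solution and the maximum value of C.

u = 493/8, v = -311/4, maximum C = 1699/2

Corner points and C = 10u - 3v:
  (493/8, -311/4) → C = 1699/2
  (49/4, -37/2) → C = 178
  (180/11, -144/11) → C = 2232/11
  (193/13, -173/13) → C = 2449/13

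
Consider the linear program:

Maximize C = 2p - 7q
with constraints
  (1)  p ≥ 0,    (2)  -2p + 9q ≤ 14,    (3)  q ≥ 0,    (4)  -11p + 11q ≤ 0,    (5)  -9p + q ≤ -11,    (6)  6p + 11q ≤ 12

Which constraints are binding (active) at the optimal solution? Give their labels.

(3) and (6)

Extreme points and C = 2p - 7q:
  (11/9, 0) → C = 22/9
  (2, 0) → C = 4
  (19/15, 2/5) → C = -4/15

The maximum is at (2, 0). Substituting into each constraint, equality holds for (3) and (6); the remaining constraints have slack.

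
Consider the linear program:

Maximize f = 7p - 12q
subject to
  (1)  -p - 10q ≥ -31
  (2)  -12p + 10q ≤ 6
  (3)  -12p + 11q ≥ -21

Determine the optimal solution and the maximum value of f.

The binding constraints are -12p + 10q = 6 and -12p + 11q = -21.
Solving simultaneously gives p = -23, q = -27.

p = -23, q = -27, maximum f = 163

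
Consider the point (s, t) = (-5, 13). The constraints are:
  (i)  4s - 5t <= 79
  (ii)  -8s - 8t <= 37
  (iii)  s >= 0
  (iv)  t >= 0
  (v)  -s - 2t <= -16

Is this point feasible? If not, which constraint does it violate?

not feasible — violates (iii)

Constraint (iii): s = -5, which is not ≥ 0. All other constraints are satisfied.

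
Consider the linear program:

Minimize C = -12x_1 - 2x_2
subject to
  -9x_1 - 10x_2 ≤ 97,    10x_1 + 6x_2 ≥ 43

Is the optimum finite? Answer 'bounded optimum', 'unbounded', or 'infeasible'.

From the feasible point (22, -59/2), moving in the direction (10, -9) keeps every constraint satisfied while C decreases without bound.

unbounded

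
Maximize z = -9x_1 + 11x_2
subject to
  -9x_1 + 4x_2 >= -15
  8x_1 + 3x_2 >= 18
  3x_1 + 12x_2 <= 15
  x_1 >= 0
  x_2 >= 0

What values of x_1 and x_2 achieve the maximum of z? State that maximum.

Feasible corners and z = -9x_1 + 11x_2:
  (117/59, 42/59) → z = -591/59
  (2, 3/4) → z = -39/4
  (57/29, 22/29) → z = -271/29

At the optimal vertex, 8x_1 + 3x_2 = 18 and 3x_1 + 12x_2 = 15.
Solving simultaneously gives x_1 = 57/29, x_2 = 22/29.

x_1 = 57/29, x_2 = 22/29, maximum z = -271/29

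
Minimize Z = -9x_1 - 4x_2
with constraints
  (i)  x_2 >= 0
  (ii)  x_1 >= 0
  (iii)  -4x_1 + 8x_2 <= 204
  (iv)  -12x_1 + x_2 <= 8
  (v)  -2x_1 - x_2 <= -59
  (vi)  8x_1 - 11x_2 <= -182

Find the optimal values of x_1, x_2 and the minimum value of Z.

Feasible corners and Z = -9x_1 - 4x_2:
  (67/5, 161/5) → Z = -1247/5
  (197/5, 226/5) → Z = -2677/5
  (467/30, 418/15) → Z = -7547/30

At the optimal vertex, -4x_1 + 8x_2 = 204 and 8x_1 - 11x_2 = -182.
Solving simultaneously gives x_1 = 197/5, x_2 = 226/5.

x_1 = 197/5, x_2 = 226/5, minimum Z = -2677/5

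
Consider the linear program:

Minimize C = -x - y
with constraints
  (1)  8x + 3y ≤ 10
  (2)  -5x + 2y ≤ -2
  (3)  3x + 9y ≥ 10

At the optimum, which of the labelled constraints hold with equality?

(1) and (2)

Corner points and C = -x - y:
  (26/31, 34/31) → C = -60/31
  (20/21, 50/63) → C = -110/63
  (38/51, 44/51) → C = -82/51

The minimum is at (26/31, 34/31). Substituting into each constraint, equality holds for (1) and (2); the remaining constraints have slack.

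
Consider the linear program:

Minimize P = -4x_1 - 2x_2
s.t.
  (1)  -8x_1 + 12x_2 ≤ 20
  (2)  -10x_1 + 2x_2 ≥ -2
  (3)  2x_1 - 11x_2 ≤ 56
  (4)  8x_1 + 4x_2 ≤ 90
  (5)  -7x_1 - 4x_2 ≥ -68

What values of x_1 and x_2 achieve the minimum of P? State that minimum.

Extreme points and P = -4x_1 - 2x_2:
  (8/13, 27/13) → P = -86/13
  (-223/16, -61/8) → P = 71
  (-45/53, -278/53) → P = 736/53

x_1 = 8/13, x_2 = 27/13, minimum P = -86/13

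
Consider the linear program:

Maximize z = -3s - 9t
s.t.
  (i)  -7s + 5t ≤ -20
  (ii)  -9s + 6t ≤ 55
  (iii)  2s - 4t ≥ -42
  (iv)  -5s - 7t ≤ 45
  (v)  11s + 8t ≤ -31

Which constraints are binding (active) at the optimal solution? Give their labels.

Corner points and z = -3s - 9t:
  (-85/74, -415/74) → z = 1995/37
  (5/111, -437/111) → z = 1306/37
  (143/37, -340/37) → z = 2631/37

The maximum is at (143/37, -340/37). Substituting into each constraint, equality holds for (iv) and (v); the remaining constraints have slack.

(iv) and (v)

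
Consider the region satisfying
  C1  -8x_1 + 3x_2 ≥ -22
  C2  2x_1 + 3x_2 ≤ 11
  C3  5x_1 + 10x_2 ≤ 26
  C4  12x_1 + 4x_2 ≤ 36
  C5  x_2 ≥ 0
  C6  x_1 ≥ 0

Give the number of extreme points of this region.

Pairwise boundary intersections that survive every other constraint:
  (49/17, 6/17)
  (11/4, 0)
  (64/25, 33/25)
  (0, 13/5)
  (0, 0)

5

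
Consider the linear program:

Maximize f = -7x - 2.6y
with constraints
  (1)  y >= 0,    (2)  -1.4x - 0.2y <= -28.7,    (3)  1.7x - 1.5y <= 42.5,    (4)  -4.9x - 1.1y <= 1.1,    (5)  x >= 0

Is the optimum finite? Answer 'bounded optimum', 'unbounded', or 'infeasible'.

Vertices and f = -7x - 2.6y:
  (20.5, 0) → f = -143.5
  (25, 0) → f = -175
  (0, 143.5) → f = -373.1
The feasible region has finitely many vertices and no improving ray; the maximum is -143.5 at (20.5, 0).

bounded optimum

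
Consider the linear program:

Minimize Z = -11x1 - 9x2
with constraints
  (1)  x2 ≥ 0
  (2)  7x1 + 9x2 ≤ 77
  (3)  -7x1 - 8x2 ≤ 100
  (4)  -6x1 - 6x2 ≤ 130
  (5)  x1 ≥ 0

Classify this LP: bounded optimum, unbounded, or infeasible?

bounded optimum

Vertices and Z = -11x1 - 9x2:
  (11, 0) → Z = -121
  (0, 0) → Z = 0
  (0, 77/9) → Z = -77
The feasible region has finitely many vertices and no improving ray; the minimum is -121 at (11, 0).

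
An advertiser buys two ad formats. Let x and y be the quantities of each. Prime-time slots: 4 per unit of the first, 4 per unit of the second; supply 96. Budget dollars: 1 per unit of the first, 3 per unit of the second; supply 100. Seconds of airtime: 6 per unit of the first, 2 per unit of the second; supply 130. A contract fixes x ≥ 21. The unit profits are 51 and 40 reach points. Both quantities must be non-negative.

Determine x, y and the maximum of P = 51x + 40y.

Vertices and P = 51x + 40y:
  (65/3, 0) → P = 1105
  (21, 0) → P = 1071
  (21, 2) → P = 1151

x = 21, y = 2, maximum P = 1151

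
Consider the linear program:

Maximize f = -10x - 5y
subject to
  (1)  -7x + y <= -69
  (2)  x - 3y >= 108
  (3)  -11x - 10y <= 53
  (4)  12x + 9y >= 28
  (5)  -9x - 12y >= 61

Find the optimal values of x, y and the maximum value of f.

x = 352/15, y = -1268/45, maximum f = -844/9

Vertices and f = -10x - 5y:
  (352/15, -1268/45) → f = -844/9
  (371/13, -1033/39) → f = -5965/39
  (757/21, -944/21) → f = -950/7
The feasible region is unbounded (it extends along (10, -11), (4, -3)), but f strictly decreases along every unbounded feasible direction, so there is no improving ray and the maximum is attained at a vertex.

The binding constraints are x - 3y = 108 and 12x + 9y = 28.
Solving simultaneously gives x = 352/15, y = -1268/45.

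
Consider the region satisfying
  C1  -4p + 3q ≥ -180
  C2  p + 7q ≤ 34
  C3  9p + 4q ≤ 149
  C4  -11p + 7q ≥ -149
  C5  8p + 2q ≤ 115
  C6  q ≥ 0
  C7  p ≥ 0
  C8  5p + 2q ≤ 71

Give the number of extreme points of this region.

Intersecting each pair of boundary lines and keeping only the points that satisfy every inequality leaves:
  (0, 34/7)
  (13, 3)
  (149/11, 0)
  (265/19, 12/19)
  (0, 0)

5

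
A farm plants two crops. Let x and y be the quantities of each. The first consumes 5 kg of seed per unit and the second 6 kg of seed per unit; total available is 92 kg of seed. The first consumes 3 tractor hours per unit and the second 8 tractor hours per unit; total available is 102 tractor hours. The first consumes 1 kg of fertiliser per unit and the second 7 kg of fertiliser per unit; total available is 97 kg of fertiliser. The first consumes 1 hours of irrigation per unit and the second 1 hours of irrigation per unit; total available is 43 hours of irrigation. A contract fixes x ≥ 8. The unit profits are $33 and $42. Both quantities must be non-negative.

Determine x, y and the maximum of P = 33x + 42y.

Corner points and P = 33x + 42y:
  (92/5, 0) → P = 3036/5
  (8, 0) → P = 264
  (8, 26/3) → P = 628

The binding constraints are 5x + 6y = 92 and x = 8.
Solving simultaneously gives x = 8, y = 26/3.

x = 8, y = 26/3, maximum P = 628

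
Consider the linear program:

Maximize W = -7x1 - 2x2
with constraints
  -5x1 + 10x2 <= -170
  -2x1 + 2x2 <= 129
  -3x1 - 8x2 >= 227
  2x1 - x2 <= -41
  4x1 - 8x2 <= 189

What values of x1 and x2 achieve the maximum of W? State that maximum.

x1 = -705/4, x2 = -447/4, maximum W = 5829/4

Extreme points and W = -7x1 - 2x2:
  (-163, -197/2) → W = 1338
  (-116/3, -109/3) → W = 1030/3
  (-705/4, -447/4) → W = 5829/4
  (-517/12, -271/6) → W = 4703/12

The optimum lies where -2x1 + 2x2 = 129 and 4x1 - 8x2 = 189.
Solving simultaneously gives x1 = -705/4, x2 = -447/4.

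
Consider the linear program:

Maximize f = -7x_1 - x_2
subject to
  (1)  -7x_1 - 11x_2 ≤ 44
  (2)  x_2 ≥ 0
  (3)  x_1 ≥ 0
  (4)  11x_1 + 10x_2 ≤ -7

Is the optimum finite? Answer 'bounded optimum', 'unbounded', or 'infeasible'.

The boundaries -7x_1 - 11x_2 = 44 and x_2 = 0 meet at (-44/7, 0), but that point violates x_1 ≥ 0. Every candidate vertex is excluded by some other constraint, so the feasible region is empty.

infeasible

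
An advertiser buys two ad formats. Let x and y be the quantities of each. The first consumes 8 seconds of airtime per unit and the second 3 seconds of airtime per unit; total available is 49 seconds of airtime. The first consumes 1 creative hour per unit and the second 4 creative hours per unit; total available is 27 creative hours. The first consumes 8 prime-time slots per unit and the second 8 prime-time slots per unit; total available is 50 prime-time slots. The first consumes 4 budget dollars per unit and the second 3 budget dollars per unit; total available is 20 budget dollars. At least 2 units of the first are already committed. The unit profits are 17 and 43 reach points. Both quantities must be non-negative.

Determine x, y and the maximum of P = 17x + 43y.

The binding constraints are 4x + 3y = 20 and x = 2.
Solving simultaneously gives x = 2, y = 4.

x = 2, y = 4, maximum P = 206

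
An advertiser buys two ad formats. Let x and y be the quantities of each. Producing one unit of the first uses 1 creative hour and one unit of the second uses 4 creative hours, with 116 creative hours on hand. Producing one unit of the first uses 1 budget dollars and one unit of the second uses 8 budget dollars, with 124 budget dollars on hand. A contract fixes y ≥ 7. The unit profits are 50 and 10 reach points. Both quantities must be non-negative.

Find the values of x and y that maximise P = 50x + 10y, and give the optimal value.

The optimum lies where x + 8y = 124 and y = 7.
Solving simultaneously gives x = 68, y = 7.

x = 68, y = 7, maximum P = 3470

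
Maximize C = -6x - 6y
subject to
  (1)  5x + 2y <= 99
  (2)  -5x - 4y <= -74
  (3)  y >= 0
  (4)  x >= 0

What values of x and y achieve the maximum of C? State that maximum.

Vertices and C = -6x - 6y:
  (99/5, 0) → C = -594/5
  (0, 99/2) → C = -297
  (74/5, 0) → C = -444/5
  (0, 37/2) → C = -111

x = 74/5, y = 0, maximum C = -444/5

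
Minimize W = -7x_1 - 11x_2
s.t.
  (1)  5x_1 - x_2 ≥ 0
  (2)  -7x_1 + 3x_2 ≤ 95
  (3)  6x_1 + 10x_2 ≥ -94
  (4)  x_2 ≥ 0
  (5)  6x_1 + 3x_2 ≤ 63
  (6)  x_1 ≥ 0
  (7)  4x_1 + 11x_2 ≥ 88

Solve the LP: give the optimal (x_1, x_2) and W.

x_1 = 3, x_2 = 15, minimum W = -186

Feasible corners and W = -7x_1 - 11x_2:
  (3, 15) → W = -186
  (88/59, 440/59) → W = -5456/59
  (143/18, 46/9) → W = -671/6

At the optimal vertex, 5x_1 - x_2 = 0 and 6x_1 + 3x_2 = 63.
Solving simultaneously gives x_1 = 3, x_2 = 15.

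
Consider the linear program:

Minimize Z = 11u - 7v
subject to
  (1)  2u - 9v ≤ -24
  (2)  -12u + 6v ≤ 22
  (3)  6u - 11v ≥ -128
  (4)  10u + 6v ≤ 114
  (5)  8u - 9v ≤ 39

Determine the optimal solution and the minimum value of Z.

u = 46/11, v = 397/33, minimum Z = -1261/33

Feasible corners and Z = 11u - 7v:
  (-9/16, 61/24) → Z = -1151/48
  (147/17, 78/17) → Z = 63
  (46/11, 397/33) → Z = -1261/33

The optimum lies where -12u + 6v = 22 and 10u + 6v = 114.
Solving simultaneously gives u = 46/11, v = 397/33.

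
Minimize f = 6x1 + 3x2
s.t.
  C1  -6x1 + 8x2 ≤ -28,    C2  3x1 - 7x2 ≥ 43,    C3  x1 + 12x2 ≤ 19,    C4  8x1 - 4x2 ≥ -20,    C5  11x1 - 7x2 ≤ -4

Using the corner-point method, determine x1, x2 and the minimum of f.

x1 = -31/3, x2 = -47/3, minimum f = -109

Feasible corners and f = 6x1 + 3x2:
  (-78/11, -101/11) → f = -771/11
  (-47/8, -485/56) → f = -3429/56
  (-31/3, -47/3) → f = -109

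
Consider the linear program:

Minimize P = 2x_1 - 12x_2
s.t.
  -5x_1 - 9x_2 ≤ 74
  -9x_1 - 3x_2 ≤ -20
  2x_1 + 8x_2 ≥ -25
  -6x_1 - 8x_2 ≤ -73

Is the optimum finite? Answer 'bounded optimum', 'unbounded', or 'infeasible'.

unbounded

From the feasible point (-59/54, 179/18), moving in the direction (-3, 9) keeps every constraint satisfied while P decreases without bound.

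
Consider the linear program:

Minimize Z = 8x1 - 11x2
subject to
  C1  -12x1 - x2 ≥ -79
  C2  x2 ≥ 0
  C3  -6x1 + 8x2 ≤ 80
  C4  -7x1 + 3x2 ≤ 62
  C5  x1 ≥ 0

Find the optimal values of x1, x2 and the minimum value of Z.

x1 = 92/17, x2 = 239/17, minimum Z = -1893/17

Corner points and Z = 8x1 - 11x2:
  (79/12, 0) → Z = 158/3
  (92/17, 239/17) → Z = -1893/17
  (0, 0) → Z = 0
  (0, 10) → Z = -110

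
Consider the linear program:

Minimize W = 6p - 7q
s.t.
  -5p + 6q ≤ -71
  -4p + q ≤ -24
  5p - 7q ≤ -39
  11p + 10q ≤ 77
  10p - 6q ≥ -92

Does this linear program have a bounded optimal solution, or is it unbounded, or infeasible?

infeasible

The boundaries -5p + 6q = -71 and -4p + q = -24 meet at (73/19, -164/19), but that point violates 5p - 7q ≤ -39. Every candidate vertex is excluded by some other constraint, so the feasible region is empty.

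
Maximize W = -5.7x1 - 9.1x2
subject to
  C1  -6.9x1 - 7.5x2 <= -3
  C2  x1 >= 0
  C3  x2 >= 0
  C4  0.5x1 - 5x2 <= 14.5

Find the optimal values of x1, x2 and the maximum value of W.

The feasible region is unbounded (it extends along (0, 1), (10, 1)), but W strictly decreases along every unbounded feasible direction, so there is no improving ray and the maximum is attained at a vertex.

x1 = 10/23, x2 = 0, maximum W = -57/23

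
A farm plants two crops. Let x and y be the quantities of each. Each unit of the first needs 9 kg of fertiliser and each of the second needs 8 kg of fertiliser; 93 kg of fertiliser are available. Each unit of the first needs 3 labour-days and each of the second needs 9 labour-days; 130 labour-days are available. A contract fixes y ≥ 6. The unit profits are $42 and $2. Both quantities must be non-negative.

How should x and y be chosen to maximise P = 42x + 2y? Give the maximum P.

x = 5, y = 6, maximum P = 222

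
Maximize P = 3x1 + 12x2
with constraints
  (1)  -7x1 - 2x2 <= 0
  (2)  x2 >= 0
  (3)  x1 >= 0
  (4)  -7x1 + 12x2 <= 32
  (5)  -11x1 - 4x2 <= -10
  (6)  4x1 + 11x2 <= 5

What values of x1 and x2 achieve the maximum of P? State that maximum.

Vertices and P = 3x1 + 12x2:
  (10/11, 0) → P = 30/11
  (5/4, 0) → P = 15/4
  (6/7, 1/7) → P = 30/7

The optimum lies where -11x1 - 4x2 = -10 and 4x1 + 11x2 = 5.
Solving simultaneously gives x1 = 6/7, x2 = 1/7.

x1 = 6/7, x2 = 1/7, maximum P = 30/7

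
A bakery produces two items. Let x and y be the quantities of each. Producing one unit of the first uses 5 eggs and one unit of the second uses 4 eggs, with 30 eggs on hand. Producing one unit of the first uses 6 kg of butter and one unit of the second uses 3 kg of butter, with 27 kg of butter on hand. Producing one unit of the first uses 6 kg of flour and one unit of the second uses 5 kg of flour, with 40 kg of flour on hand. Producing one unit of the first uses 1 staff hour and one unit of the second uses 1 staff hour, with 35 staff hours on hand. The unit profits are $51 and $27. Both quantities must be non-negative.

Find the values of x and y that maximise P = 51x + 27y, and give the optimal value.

x = 2, y = 5, maximum P = 237

Extreme points and P = 51x + 27y:
  (0, 0) → P = 0
  (0, 15/2) → P = 405/2
  (9/2, 0) → P = 459/2
  (2, 5) → P = 237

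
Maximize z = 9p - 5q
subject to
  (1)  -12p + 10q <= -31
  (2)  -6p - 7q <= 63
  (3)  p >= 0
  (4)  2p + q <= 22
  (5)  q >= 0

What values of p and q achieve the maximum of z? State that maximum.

The optimum lies where 2p + q = 22 and q = 0.
Solving simultaneously gives p = 11, q = 0.

p = 11, q = 0, maximum z = 99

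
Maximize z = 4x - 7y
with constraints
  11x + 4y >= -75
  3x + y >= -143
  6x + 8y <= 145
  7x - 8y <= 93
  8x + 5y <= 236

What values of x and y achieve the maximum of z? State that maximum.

x = -57/29, y = -387/29, maximum z = 2481/29

Corner points and z = 4x - 7y:
  (-295/16, 2045/64) → z = -19035/64
  (-57/29, -387/29) → z = 2481/29
  (238/13, 457/104) → z = 4417/104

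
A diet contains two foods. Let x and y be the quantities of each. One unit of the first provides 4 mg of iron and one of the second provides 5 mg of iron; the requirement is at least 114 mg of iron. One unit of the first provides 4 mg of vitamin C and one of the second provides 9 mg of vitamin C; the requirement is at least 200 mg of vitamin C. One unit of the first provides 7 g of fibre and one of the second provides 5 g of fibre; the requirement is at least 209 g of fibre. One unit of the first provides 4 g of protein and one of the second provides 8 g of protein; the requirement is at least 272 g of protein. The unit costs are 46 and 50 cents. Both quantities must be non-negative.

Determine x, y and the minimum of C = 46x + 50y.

x = 26/3, y = 89/3, minimum C = 1882

Extreme points and C = 46x + 50y:
  (0, 209/5) → C = 2090
  (68, 0) → C = 3128
  (26/3, 89/3) → C = 1882
The feasible region is unbounded (it extends along (0, 1), (1, 0)), but C strictly increases along every unbounded feasible direction, so there is no improving ray and the minimum is attained at a vertex.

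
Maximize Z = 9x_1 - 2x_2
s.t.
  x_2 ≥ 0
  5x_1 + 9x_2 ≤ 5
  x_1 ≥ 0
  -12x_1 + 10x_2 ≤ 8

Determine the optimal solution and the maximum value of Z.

x_1 = 1, x_2 = 0, maximum Z = 9

Corner points and Z = 9x_1 - 2x_2:
  (1, 0) → Z = 9
  (0, 0) → Z = 0
  (0, 5/9) → Z = -10/9

At the optimal vertex, x_2 = 0 and 5x_1 + 9x_2 = 5.
Solving simultaneously gives x_1 = 1, x_2 = 0.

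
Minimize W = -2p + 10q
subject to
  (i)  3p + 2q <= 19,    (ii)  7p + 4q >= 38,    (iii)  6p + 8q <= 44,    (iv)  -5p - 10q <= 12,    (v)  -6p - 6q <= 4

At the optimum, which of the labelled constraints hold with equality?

(i) and (iv)

Extreme points and W = -2p + 10q:
  (16/3, 3/2) → W = 13/3
  (107/10, -131/20) → W = -869/10
  (4, 5/2) → W = 17
  (214/25, -137/25) → W = -1798/25

The minimum is at (107/10, -131/20). Substituting into each constraint, equality holds for (i) and (iv); the remaining constraints have slack.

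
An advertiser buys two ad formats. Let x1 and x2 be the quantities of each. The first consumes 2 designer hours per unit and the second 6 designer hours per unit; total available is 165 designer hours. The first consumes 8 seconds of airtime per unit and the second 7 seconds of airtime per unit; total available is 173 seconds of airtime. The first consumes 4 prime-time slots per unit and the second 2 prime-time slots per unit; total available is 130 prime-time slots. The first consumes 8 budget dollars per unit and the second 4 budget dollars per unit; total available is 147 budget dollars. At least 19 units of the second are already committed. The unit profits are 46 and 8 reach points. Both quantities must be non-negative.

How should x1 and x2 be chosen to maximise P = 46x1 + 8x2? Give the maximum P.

Extreme points and P = 46x1 + 8x2:
  (0, 173/7) → P = 1384/7
  (0, 19) → P = 152
  (5, 19) → P = 382

x1 = 5, x2 = 19, maximum P = 382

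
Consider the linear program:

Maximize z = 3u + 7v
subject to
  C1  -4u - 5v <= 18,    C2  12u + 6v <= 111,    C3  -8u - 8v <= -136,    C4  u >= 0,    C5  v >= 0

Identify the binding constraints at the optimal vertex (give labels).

Feasible corners and z = 3u + 7v:
  (3/2, 31/2) → z = 113
  (0, 37/2) → z = 259/2
  (0, 17) → z = 119

The maximum is at (0, 37/2). Substituting into each constraint, equality holds for C2 and C4; the remaining constraints have slack.

C2 and C4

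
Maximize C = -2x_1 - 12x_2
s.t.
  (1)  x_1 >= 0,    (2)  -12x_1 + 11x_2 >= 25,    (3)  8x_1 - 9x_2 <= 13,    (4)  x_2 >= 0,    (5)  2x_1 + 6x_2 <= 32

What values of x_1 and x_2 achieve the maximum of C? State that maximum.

Corner points and C = -2x_1 - 12x_2:
  (0, 25/11) → C = -300/11
  (0, 16/3) → C = -64
  (101/47, 217/47) → C = -2806/47

The binding constraints are x_1 = 0 and -12x_1 + 11x_2 = 25.
Solving simultaneously gives x_1 = 0, x_2 = 25/11.

x_1 = 0, x_2 = 25/11, maximum C = -300/11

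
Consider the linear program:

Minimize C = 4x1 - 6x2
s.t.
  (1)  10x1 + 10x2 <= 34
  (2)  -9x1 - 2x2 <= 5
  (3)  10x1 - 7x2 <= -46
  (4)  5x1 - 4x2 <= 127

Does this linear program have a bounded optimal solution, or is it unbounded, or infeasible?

Extreme points and C = 4x1 - 6x2:
  (-59/35, 178/35) → C = -1304/35
  (-111/85, 80/17) → C = -2844/85
  (-127/83, 364/83) → C = -2692/83
The feasible region has finitely many vertices and no improving ray; the minimum is -1304/35 at (-59/35, 178/35).

bounded optimum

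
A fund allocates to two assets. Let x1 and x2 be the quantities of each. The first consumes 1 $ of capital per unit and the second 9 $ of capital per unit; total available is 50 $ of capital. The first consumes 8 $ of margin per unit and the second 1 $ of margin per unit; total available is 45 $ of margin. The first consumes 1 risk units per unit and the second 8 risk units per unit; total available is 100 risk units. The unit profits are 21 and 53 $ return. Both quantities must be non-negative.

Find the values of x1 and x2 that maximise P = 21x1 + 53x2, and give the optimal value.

x1 = 5, x2 = 5, maximum P = 370

Extreme points and P = 21x1 + 53x2:
  (0, 0) → P = 0
  (0, 50/9) → P = 2650/9
  (45/8, 0) → P = 945/8
  (5, 5) → P = 370

At the optimal vertex, x1 + 9x2 = 50 and 8x1 + x2 = 45.
Solving simultaneously gives x1 = 5, x2 = 5.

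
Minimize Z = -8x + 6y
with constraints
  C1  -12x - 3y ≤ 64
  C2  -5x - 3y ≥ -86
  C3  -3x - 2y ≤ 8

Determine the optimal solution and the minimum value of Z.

x = 196, y = -298, minimum Z = -3356

The optimum lies where -5x - 3y = -86 and -3x - 2y = 8.
Solving simultaneously gives x = 196, y = -298.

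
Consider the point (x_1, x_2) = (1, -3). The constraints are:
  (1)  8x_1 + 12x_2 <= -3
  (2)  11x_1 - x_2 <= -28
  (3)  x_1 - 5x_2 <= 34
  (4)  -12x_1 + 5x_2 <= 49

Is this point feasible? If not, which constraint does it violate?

Constraint (2): 11x_1 - x_2 = 14, which is not ≤ -28. All other constraints are satisfied.

not feasible — violates (2)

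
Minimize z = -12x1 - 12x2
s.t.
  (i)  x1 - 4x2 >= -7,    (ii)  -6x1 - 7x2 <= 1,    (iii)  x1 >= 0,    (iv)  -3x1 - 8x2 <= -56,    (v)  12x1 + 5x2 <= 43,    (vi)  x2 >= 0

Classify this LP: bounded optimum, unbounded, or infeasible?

The boundaries x1 - 4x2 = -7 and x1 = 0 meet at (0, 7/4), but that point violates -3x1 - 8x2 ≤ -56. Every candidate vertex is excluded by some other constraint, so the feasible region is empty.

infeasible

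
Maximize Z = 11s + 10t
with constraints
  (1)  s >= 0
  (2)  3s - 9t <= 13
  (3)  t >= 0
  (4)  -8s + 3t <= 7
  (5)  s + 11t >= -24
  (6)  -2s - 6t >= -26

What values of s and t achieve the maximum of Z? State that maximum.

Vertices and Z = 11s + 10t:
  (0, 0) → Z = 0
  (0, 7/3) → Z = 70/3
  (13/3, 0) → Z = 143/3
  (26/3, 13/9) → Z = 988/9
  (2/3, 37/9) → Z = 436/9

The optimum lies where 3s - 9t = 13 and -2s - 6t = -26.
Solving simultaneously gives s = 26/3, t = 13/9.

s = 26/3, t = 13/9, maximum Z = 988/9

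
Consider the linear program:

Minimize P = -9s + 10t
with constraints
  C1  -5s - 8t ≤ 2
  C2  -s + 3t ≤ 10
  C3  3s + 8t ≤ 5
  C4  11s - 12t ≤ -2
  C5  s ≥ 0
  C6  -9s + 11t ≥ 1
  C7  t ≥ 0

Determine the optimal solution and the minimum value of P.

Vertices and P = -9s + 10t:
  (11/31, 61/124) → P = 107/62
  (0, 5/8) → P = 25/4
  (0, 1/6) → P = 5/3

s = 0, t = 1/6, minimum P = 5/3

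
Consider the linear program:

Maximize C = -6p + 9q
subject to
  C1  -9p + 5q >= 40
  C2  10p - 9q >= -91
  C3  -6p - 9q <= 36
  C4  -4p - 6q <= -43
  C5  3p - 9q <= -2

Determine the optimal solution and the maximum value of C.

Corner points and C = -6p + 9q:
  (95/31, 419/31) → C = 3201/31
  (-25/74, 547/74) → C = 5073/74
  (-53/32, 397/48) → C = 675/8

At the optimal vertex, -9p + 5q = 40 and 10p - 9q = -91.
Solving simultaneously gives p = 95/31, q = 419/31.

p = 95/31, q = 419/31, maximum C = 3201/31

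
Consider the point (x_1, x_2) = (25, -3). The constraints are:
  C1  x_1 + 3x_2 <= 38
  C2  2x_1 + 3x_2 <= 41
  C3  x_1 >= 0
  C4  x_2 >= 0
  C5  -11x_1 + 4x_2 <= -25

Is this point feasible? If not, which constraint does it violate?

not feasible — violates C4

Constraint C4: x_2 = -3, which is not ≥ 0. All other constraints are satisfied.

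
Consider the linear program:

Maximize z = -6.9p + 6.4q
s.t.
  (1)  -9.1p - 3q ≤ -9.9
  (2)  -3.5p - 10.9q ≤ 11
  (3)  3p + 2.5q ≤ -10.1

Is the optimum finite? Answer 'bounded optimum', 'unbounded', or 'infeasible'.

infeasible

The boundaries -9.1p - 3q = -9.9 and -3.5p - 10.9q = 11 meet at (2013/1267, -275/181), but that point violates 3p + 2.5q ≤ -10.1. Every candidate vertex is excluded by some other constraint, so the feasible region is empty.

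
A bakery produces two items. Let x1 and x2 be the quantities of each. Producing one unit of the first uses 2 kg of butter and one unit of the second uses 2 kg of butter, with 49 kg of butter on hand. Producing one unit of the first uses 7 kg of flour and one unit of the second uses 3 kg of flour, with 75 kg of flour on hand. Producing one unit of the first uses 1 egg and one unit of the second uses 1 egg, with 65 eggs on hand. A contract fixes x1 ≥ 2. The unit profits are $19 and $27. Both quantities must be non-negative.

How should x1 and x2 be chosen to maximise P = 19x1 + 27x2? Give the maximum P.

Extreme points and P = 19x1 + 27x2:
  (75/7, 0) → P = 1425/7
  (2, 0) → P = 38
  (2, 61/3) → P = 587

The binding constraints are 7x1 + 3x2 = 75 and x1 = 2.
Solving simultaneously gives x1 = 2, x2 = 61/3.

x1 = 2, x2 = 61/3, maximum P = 587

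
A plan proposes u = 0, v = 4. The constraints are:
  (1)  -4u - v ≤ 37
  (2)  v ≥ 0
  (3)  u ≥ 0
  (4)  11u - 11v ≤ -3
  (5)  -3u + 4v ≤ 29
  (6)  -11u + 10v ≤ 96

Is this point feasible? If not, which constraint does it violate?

(1): -4 ≤ 37 ✓
(2): 4 ≥ 0 ✓
(3): 0 ≥ 0 ✓
(4): -44 ≤ -3 ✓
(5): 16 ≤ 29 ✓
(6): 40 ≤ 96 ✓

feasible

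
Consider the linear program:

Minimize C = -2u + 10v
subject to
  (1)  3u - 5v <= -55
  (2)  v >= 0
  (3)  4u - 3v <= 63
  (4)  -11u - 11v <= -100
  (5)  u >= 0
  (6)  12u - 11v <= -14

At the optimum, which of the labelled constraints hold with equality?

(1) and (5)

Corner points and C = -2u + 10v:
  (0, 11) → C = 110
  (535/27, 206/9) → C = 5110/27
  (735/8, 203/2) → C = 3325/4
The feasible region is unbounded (it extends along (0, 1), (3, 4)), but C strictly increases along every unbounded feasible direction, so there is no improving ray and the minimum is attained at a vertex.

The minimum is at (0, 11). Substituting into each constraint, equality holds for (1) and (5); the remaining constraints have slack.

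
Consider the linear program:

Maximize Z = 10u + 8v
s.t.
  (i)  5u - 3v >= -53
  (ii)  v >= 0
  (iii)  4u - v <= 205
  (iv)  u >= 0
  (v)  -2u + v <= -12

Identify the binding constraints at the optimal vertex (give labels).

Vertices and Z = 10u + 8v:
  (668/7, 1237/7) → Z = 2368
  (89, 166) → Z = 2218
  (205/4, 0) → Z = 1025/2
  (6, 0) → Z = 60

The maximum is at (668/7, 1237/7). Substituting into each constraint, equality holds for (i) and (iii); the remaining constraints have slack.

(i) and (iii)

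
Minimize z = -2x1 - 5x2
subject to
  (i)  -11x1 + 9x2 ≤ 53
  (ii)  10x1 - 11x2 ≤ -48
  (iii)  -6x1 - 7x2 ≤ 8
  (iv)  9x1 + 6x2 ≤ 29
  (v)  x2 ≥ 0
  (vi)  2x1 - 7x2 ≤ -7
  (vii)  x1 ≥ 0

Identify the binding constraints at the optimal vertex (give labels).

(iv) and (vii)

Corner points and z = -2x1 - 5x2:
  (31/159, 722/159) → z = -1224/53
  (0, 48/11) → z = -240/11
  (0, 29/6) → z = -145/6

The minimum is at (0, 29/6). Substituting into each constraint, equality holds for (iv) and (vii); the remaining constraints have slack.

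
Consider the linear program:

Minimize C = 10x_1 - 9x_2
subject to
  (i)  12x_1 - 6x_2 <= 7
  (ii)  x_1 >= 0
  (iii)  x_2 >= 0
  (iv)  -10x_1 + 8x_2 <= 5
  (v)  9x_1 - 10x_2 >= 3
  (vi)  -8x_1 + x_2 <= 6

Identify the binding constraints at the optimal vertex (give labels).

(iii) and (v)

Extreme points and C = 10x_1 - 9x_2:
  (7/12, 0) → C = 35/6
  (26/33, 9/22) → C = 277/66
  (1/3, 0) → C = 10/3

The minimum is at (1/3, 0). Substituting into each constraint, equality holds for (iii) and (v); the remaining constraints have slack.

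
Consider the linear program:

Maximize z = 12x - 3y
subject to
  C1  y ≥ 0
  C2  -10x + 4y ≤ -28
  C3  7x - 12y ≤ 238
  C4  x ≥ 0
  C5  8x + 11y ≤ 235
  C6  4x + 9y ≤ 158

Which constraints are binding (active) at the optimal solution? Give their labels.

C1 and C5

Corner points and z = 12x - 3y:
  (14/5, 0) → z = 168/5
  (235/8, 0) → z = 705/2
  (442/53, 734/53) → z = 3102/53
  (377/28, 81/7) → z = 888/7

The maximum is at (235/8, 0). Substituting into each constraint, equality holds for C1 and C5; the remaining constraints have slack.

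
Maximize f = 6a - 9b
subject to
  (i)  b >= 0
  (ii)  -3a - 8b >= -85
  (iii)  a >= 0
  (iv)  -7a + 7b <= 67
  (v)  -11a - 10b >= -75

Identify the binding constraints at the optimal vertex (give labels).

Extreme points and f = 6a - 9b:
  (0, 0) → f = 0
  (75/11, 0) → f = 450/11
  (0, 15/2) → f = -135/2

The maximum is at (75/11, 0). Substituting into each constraint, equality holds for (i) and (v); the remaining constraints have slack.

(i) and (v)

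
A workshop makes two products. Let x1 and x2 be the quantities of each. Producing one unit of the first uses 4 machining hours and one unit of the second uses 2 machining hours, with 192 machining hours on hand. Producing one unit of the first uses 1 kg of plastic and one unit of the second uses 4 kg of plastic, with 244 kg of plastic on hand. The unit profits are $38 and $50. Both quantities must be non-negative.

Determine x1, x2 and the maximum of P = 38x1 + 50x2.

x1 = 20, x2 = 56, maximum P = 3560

Extreme points and P = 38x1 + 50x2:
  (0, 0) → P = 0
  (0, 61) → P = 3050
  (48, 0) → P = 1824
  (20, 56) → P = 3560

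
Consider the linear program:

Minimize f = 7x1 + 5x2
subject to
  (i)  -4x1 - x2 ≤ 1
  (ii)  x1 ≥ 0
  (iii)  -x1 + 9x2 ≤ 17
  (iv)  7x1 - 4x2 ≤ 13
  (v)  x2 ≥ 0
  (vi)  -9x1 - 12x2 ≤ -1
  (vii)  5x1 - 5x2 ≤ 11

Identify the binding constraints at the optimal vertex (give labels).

(ii) and (vi)

Extreme points and f = 7x1 + 5x2:
  (0, 17/9) → f = 85/9
  (0, 1/12) → f = 5/12
  (185/59, 132/59) → f = 1955/59
  (13/7, 0) → f = 13
  (1/9, 0) → f = 7/9

The minimum is at (0, 1/12). Substituting into each constraint, equality holds for (ii) and (vi); the remaining constraints have slack.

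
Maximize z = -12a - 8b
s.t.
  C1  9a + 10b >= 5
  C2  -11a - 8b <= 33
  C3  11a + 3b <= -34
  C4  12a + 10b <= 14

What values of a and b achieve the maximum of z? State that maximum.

a = -221/7, b = 275/7, maximum z = 452/7

Corner points and z = -12a - 8b:
  (-185/19, 176/19) → z = 812/19
  (-355/83, 361/83) → z = 1372/83
  (-221/7, 275/7) → z = 452/7
  (-191/37, 281/37) → z = 44/37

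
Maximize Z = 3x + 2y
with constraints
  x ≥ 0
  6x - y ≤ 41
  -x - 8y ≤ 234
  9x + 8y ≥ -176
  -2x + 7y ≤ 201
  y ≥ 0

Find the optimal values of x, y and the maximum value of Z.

x = 61/5, y = 161/5, maximum Z = 101

Vertices and Z = 3x + 2y:
  (0, 201/7) → Z = 402/7
  (0, 0) → Z = 0
  (61/5, 161/5) → Z = 101
  (41/6, 0) → Z = 41/2

At the optimal vertex, 6x - y = 41 and -2x + 7y = 201.
Solving simultaneously gives x = 61/5, y = 161/5.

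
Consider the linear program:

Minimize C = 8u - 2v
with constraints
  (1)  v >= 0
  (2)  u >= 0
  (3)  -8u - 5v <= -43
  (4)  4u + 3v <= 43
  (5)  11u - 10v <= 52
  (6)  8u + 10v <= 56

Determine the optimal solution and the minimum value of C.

Feasible corners and C = 8u - 2v:
  (46/9, 19/45) → C = 1802/45
  (15/4, 13/5) → C = 124/5
  (108/19, 20/19) → C = 824/19

u = 15/4, v = 13/5, minimum C = 124/5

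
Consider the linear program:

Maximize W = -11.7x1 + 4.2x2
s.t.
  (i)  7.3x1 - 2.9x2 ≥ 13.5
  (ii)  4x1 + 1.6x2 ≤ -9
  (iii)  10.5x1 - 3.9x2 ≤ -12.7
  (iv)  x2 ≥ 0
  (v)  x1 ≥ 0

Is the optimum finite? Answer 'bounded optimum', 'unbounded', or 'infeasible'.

infeasible

The boundaries x2 = 0 and x1 = 0 meet at (0, 0), but that point violates 7.3x1 - 2.9x2 ≥ 13.5. Every candidate vertex is excluded by some other constraint, so the feasible region is empty.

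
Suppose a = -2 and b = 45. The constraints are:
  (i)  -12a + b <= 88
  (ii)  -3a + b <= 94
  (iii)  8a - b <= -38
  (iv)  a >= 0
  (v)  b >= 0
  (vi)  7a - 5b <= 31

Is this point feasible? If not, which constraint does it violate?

not feasible — violates (iv)

Constraint (iv): a = -2, which is not ≥ 0. All other constraints are satisfied.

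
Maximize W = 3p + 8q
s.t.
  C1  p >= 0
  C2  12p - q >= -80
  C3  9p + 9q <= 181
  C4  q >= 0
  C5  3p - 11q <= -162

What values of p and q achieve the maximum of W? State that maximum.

p = 0, q = 181/9, maximum W = 1448/9

The binding constraints are p = 0 and 9p + 9q = 181.
Solving simultaneously gives p = 0, q = 181/9.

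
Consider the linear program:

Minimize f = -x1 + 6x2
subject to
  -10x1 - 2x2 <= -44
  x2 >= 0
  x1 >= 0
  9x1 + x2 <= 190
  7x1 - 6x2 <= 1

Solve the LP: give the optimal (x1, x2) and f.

x1 = 133/37, x2 = 149/37, minimum f = 761/37

The binding constraints are -10x1 - 2x2 = -44 and 7x1 - 6x2 = 1.
Solving simultaneously gives x1 = 133/37, x2 = 149/37.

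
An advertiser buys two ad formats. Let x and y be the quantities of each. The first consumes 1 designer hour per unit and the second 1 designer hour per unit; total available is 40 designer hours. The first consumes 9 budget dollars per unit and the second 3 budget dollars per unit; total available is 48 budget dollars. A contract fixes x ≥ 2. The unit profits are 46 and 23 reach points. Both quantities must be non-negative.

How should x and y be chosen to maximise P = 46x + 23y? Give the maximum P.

Feasible corners and P = 46x + 23y:
  (16/3, 0) → P = 736/3
  (2, 0) → P = 92
  (2, 10) → P = 322

The binding constraints are 9x + 3y = 48 and x = 2.
Solving simultaneously gives x = 2, y = 10.

x = 2, y = 10, maximum P = 322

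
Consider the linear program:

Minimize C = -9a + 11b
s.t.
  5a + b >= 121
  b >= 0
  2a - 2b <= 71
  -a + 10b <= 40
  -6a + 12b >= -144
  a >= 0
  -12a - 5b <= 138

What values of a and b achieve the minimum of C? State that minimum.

a = 40, b = 8, minimum C = -272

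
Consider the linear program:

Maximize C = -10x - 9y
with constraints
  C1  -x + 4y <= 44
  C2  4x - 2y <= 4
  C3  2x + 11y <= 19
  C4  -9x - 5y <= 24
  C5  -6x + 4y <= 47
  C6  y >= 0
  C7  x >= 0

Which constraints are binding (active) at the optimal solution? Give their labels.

Extreme points and C = -10x - 9y:
  (41/24, 17/12) → C = -179/6
  (1, 0) → C = -10
  (0, 19/11) → C = -171/11
  (0, 0) → C = 0

The maximum is at (0, 0). Substituting into each constraint, equality holds for C6 and C7; the remaining constraints have slack.

C6 and C7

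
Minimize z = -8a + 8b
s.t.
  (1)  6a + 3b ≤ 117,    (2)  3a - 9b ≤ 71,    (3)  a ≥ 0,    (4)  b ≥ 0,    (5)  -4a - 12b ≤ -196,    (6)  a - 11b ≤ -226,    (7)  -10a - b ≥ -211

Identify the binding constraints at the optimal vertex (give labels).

Corner points and z = -8a + 8b:
  (0, 39) → z = 312
  (203/23, 491/23) → z = 2304/23
  (0, 226/11) → z = 1808/11

The minimum is at (203/23, 491/23). Substituting into each constraint, equality holds for (1) and (6); the remaining constraints have slack.

(1) and (6)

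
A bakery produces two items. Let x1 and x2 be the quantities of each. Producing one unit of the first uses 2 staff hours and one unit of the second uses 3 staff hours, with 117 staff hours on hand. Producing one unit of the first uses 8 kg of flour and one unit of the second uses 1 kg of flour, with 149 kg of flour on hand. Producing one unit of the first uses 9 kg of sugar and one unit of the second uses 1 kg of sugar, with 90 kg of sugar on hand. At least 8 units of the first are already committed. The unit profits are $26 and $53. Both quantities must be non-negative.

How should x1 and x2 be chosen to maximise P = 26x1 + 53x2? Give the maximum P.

x1 = 8, x2 = 18, maximum P = 1162

Feasible corners and P = 26x1 + 53x2:
  (10, 0) → P = 260
  (8, 0) → P = 208
  (8, 18) → P = 1162

The optimum lies where 9x1 + x2 = 90 and x1 = 8.
Solving simultaneously gives x1 = 8, x2 = 18.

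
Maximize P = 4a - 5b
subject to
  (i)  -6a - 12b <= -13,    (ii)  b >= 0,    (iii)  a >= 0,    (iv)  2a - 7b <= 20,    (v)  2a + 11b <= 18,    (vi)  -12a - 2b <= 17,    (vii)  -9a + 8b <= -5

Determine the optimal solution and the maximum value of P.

a = 9, b = 0, maximum P = 36

Vertices and P = 4a - 5b:
  (13/6, 0) → P = 26/3
  (41/39, 29/52) → P = 17/12
  (9, 0) → P = 36
  (199/115, 152/115) → P = 36/115

The binding constraints are b = 0 and 2a + 11b = 18.
Solving simultaneously gives a = 9, b = 0.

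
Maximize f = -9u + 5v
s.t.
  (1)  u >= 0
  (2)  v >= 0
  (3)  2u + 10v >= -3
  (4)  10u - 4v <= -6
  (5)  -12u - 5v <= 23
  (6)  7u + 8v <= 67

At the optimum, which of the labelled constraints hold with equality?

Extreme points and f = -9u + 5v:
  (0, 3/2) → f = 15/2
  (0, 67/8) → f = 335/8
  (55/27, 178/27) → f = 395/27

The maximum is at (0, 67/8). Substituting into each constraint, equality holds for (1) and (6); the remaining constraints have slack.

(1) and (6)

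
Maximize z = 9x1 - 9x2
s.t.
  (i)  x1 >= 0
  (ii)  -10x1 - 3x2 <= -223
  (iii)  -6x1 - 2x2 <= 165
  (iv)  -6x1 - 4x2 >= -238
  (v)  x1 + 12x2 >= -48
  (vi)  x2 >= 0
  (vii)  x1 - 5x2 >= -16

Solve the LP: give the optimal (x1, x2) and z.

x1 = 119/3, x2 = 0, maximum z = 357

Corner points and z = 9x1 - 9x2:
  (223/10, 0) → z = 2007/10
  (1067/53, 383/53) → z = 6156/53
  (119/3, 0) → z = 357
  (563/17, 167/17) → z = 3564/17

The optimum lies where -6x1 - 4x2 = -238 and x2 = 0.
Solving simultaneously gives x1 = 119/3, x2 = 0.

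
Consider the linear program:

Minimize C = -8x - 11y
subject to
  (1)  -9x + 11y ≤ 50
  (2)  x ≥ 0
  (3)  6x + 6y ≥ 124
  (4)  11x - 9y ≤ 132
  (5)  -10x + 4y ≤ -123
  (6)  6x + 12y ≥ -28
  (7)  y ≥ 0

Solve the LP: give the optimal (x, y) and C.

Corner points and C = -8x - 11y:
  (951/20, 869/20) → C = -17167/20
  (1553/74, 1607/74) → C = -30101/74
  (159/10, 143/30) → C = -5389/30
  (617/42, 251/42) → C = -7697/42

At the optimal vertex, -9x + 11y = 50 and 11x - 9y = 132.
Solving simultaneously gives x = 951/20, y = 869/20.

x = 951/20, y = 869/20, minimum C = -17167/20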